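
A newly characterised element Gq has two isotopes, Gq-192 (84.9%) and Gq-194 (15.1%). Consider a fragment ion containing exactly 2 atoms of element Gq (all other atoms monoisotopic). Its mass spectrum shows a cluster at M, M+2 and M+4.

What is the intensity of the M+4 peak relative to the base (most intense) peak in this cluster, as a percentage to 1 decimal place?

(0.849 + 0.151)^2 gives M 0.7208, M+2 0.2564, M+4 0.0228; the largest is M.
P(M) = C(2,0) × 0.849^2 × 0.151^0 = 1 × 0.720801 × 1.0000 = 0.720801 (base)
P(M+4) = C(2,2) × 0.849^0 × 0.151^2 = 1 × 1.0000 × 0.022801 = 0.022801
Relative intensity = 0.022801 / 0.720801 × 100 = 3.2

3.2%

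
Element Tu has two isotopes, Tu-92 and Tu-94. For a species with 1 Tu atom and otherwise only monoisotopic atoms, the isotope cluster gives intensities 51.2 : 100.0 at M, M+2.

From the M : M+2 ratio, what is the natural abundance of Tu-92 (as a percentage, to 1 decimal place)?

33.9%

If p is the fraction of Tu that is Tu-92, then I(M+2)/I(M) = [C(1,1)·p^0·(1−p)] / p^1 = 1·(1−p)/p = 100.0/51.2 = 1.9531
(1−p)/p = 1.9531/1 = 1.9531  ⇒  p = 1/(1 + 1.9531) = 0.3386
Tu-92: 33.9%, Tu-94: 66.1%.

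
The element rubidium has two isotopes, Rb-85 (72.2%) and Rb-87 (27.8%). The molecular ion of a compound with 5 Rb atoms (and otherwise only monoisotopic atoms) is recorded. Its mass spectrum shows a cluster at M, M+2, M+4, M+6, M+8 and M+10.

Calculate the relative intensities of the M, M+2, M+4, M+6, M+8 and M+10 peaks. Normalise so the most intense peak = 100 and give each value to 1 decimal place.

Each Rb atom is independently Rb-85 (p = 0.722) or Rb-87 (q = 0.278); the cluster is the binomial expansion (p + q)^5.
P(M) = 0.722^5 = 0.196194
P(M+2) = 5 × 0.722^4 × 0.278^1 = 0.377714
P(M+4) = 10 × 0.722^3 × 0.278^2 = 0.290872
P(M+6) = 10 × 0.722^2 × 0.278^3 = 0.111998
P(M+8) = 5 × 0.722^1 × 0.278^4 = 0.021562
P(M+10) = 0.278^5 = 0.001660
The M+2 peak is largest (0.377714); scaling to 100 gives 51.9 : 100.0 : 77.0 : 29.7 : 5.7 : 0.4.

51.9 : 100.0 : 77.0 : 29.7 : 5.7 : 0.4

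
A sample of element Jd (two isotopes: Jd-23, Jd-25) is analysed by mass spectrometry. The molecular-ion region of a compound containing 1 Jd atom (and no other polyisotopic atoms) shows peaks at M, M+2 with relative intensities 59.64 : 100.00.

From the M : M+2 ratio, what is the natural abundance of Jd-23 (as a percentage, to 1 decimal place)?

37.4%

Write p for the Jd-23 fraction. I(M+2)/I(M) = [C(1,1)·p^0·(1−p)] / p^1 = 1·(1−p)/p = 100.00/59.64 = 1.6767
(1−p)/p = 1.6767/1 = 1.6767  ⇒  p = 1/(1 + 1.6767) = 0.3736
Jd-23: 37.4%, Jd-25: 62.6%.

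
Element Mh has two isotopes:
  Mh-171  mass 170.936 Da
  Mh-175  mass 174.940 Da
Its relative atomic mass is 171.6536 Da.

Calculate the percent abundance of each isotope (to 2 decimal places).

With x = fraction of Mh-171 (so Mh-175 is 1 − x):
170.936·x + 174.940·(1 − x) = 171.6536
(170.936 − 174.940)·x = 171.6536 − 174.940
x = -3.2864 / -4.004 = 0.82078 → 82.08% Mh-171, 17.92% Mh-175.

Mh-171: 82.08%, Mh-175: 17.92%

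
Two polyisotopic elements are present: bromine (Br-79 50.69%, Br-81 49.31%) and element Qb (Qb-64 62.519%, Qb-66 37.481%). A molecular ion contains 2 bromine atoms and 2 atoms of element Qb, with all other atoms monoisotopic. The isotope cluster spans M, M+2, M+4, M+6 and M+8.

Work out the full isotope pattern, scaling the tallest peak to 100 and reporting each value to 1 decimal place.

Bromine pattern (n=2): 0.25694761 : 0.49990478 : 0.24314761
Element Qb pattern (n=2): 0.39086254 : 0.46865493 : 0.14048254
Convolve the two distributions (both contribute in 2-u steps):
  M: 0.25694761×0.39086254 = 0.100431
  M+2: 0.25694761×0.46865493 + 0.49990478×0.39086254 = 0.315814
  M+4: 0.25694761×0.14048254 + 0.49990478×0.46865493 + 0.24314761×0.39086254 = 0.365417
  M+6: 0.49990478×0.14048254 + 0.24314761×0.46865493 = 0.184180
  M+8: 0.24314761×0.14048254 = 0.034158
Scale to base peak (0.365417) = 100: 27.5 : 86.4 : 100.0 : 50.4 : 9.3

27.5 : 86.4 : 100.0 : 50.4 : 9.3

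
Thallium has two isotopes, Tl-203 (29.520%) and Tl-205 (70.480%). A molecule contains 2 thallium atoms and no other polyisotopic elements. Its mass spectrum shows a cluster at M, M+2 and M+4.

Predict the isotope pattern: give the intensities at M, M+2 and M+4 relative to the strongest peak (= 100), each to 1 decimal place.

17.5 : 83.8 : 100.0

Expanding (0.29520 + 0.70480)^2:
P(M) = 0.29520^2 = 0.087143
P(M+2) = 2 × 0.29520^1 × 0.70480^1 = 0.416114
P(M+4) = 0.70480^2 = 0.496743
The M+4 peak is largest (0.496743); scaling to 100 gives 17.5 : 83.8 : 100.0.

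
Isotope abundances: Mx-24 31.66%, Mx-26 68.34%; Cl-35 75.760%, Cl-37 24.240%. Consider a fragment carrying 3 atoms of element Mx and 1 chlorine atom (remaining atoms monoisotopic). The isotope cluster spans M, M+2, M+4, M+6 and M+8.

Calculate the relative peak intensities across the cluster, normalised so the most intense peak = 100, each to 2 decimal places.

Element Mx pattern (n=3): 0.03173458 : 0.20550295 : 0.44359037 : 0.3191721
Chlorine pattern (n=1): 0.7576 : 0.2424
Convolve the two distributions (both contribute in 2-u steps):
  M: 0.03173458×0.7576 = 0.024042
  M+2: 0.03173458×0.2424 + 0.20550295×0.7576 = 0.163381
  M+4: 0.20550295×0.2424 + 0.44359037×0.7576 = 0.385878
  M+6: 0.44359037×0.2424 + 0.3191721×0.7576 = 0.349331
  M+8: 0.3191721×0.2424 = 0.077367
Scale to base peak (0.385878) = 100: 6.23 : 42.34 : 100.00 : 90.53 : 20.05

6.23 : 42.34 : 100.00 : 90.53 : 20.05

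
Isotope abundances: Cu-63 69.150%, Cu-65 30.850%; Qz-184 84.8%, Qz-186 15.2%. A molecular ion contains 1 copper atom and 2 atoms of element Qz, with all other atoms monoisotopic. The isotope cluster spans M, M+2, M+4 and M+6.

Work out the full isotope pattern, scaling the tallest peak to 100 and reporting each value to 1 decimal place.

100.0 : 80.5 : 19.2 : 1.4

Copper pattern (n=1): 0.6915 : 0.3085
Element Qz pattern (n=2): 0.719104 : 0.257792 : 0.023104
Convolve the two distributions (both contribute in 2-u steps):
  M: 0.6915×0.719104 = 0.497260
  M+2: 0.6915×0.257792 + 0.3085×0.719104 = 0.400107
  M+4: 0.6915×0.023104 + 0.3085×0.257792 = 0.095505
  M+6: 0.3085×0.023104 = 0.007128
Scale to base peak (0.497260) = 100: 100.0 : 80.5 : 19.2 : 1.4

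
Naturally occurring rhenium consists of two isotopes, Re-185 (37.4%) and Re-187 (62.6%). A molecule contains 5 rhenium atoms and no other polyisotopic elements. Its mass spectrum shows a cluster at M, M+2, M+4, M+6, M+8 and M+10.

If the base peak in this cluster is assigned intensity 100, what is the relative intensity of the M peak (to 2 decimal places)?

(0.374 + 0.626)^5 gives M 0.0073, M+2 0.0612, M+4 0.2050, M+6 0.3431, M+8 0.2872, M+10 0.0961; the largest is M+6.
P(M+6) = C(5,3) × 0.374^2 × 0.626^3 = 10 × 0.139876 × 0.24531438 = 0.343136 (base)
P(M) = C(5,0) × 0.374^5 × 0.626^0 = 1 × 0.00731742 × 1.0000 = 0.007317
Relative intensity = 0.007317 / 0.343136 × 100 = 2.13

2.13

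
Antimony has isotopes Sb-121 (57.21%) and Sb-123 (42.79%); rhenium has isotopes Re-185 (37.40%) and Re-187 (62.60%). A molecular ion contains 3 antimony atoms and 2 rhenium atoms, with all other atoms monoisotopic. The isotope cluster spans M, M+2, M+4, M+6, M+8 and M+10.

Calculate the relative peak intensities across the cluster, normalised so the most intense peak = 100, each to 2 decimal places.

Antimony pattern (n=3): 0.18724742 : 0.42015297 : 0.3142518 : 0.07834781
Rhenium pattern (n=2): 0.139876 : 0.468248 : 0.391876
Convolve the two distributions (both contribute in 2-u steps):
  M: 0.18724742×0.139876 = 0.026191
  M+2: 0.18724742×0.468248 + 0.42015297×0.139876 = 0.146448
  M+4: 0.18724742×0.391876 + 0.42015297×0.468248 + 0.3142518×0.139876 = 0.314070
  M+6: 0.42015297×0.391876 + 0.3142518×0.468248 + 0.07834781×0.139876 = 0.322755
  M+8: 0.3142518×0.391876 + 0.07834781×0.468248 = 0.159834
  M+10: 0.07834781×0.391876 = 0.030703
Scale to base peak (0.322755) = 100: 8.11 : 45.37 : 97.31 : 100.00 : 49.52 : 9.51

8.11 : 45.37 : 97.31 : 100.00 : 49.52 : 9.51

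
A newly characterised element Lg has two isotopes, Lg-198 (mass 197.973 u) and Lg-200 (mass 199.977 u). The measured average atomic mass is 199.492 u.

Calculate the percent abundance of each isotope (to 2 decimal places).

Let x be the fractional abundance of Lg-198; then Lg-200 has abundance 1 − x.
197.973·x + 199.977·(1 − x) = 199.492
(197.973 − 199.977)·x = 199.492 − 199.977
x = -0.485 / -2.004 = 0.24202 → 24.20% Lg-198, 75.80% Lg-200.

Lg-198: 24.20%, Lg-200: 75.80%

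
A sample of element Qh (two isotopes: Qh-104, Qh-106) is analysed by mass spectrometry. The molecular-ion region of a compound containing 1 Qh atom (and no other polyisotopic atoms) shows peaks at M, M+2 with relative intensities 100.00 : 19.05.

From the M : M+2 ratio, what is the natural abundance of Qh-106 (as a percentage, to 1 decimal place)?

Write p for the Qh-104 fraction. I(M+2)/I(M) = [C(1,1)·p^0·(1−p)] / p^1 = 1·(1−p)/p = 19.05/100.00 = 0.1905
(1−p)/p = 0.1905/1 = 0.1905  ⇒  p = 1/(1 + 0.1905) = 0.8400
Qh-104: 84.0%, Qh-106: 16.0%.

16.0%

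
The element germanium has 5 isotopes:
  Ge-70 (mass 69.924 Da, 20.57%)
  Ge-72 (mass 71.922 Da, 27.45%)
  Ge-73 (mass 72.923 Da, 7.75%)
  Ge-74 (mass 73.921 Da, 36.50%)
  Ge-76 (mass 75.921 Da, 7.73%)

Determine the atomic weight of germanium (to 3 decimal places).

Average mass = Σ (abundance × isotope mass) = 0.2057 × 69.924 + 0.2745 × 71.922 + 0.0775 × 72.923 + 0.3650 × 73.921 + 0.0773 × 75.921
= 14.3834 + 19.7426 + 5.6515 + 26.9812 + 5.8687 = 72.6274 Da

72.627 Da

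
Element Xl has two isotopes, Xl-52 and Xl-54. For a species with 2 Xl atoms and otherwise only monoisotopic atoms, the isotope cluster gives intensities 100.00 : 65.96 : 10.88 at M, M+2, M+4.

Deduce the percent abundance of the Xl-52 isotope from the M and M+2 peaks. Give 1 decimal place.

Write p for the Xl-52 fraction. I(M+2)/I(M) = [C(2,1)·p^1·(1−p)] / p^2 = 2·(1−p)/p = 65.96/100.00 = 0.6596
(1−p)/p = 0.6596/2 = 0.3298  ⇒  p = 1/(1 + 0.3298) = 0.7520
Xl-52: 75.2%, Xl-54: 24.8%.

75.2%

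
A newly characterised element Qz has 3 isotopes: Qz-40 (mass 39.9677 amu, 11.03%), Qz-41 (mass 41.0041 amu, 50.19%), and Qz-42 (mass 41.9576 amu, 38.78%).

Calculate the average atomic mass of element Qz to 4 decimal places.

Average mass = Σ (abundance × isotope mass) = 0.1103 × 39.9677 + 0.5019 × 41.0041 + 0.3878 × 41.9576
= 4.40844 + 20.57996 + 16.27116 = 41.25956 amu

41.2596 amu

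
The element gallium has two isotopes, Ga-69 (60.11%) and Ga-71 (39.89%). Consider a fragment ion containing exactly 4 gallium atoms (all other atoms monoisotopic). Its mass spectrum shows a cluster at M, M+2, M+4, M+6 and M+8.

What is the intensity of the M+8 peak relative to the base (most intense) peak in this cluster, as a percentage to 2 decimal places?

Binomial terms of (0.6011 + 0.3989)^4: M 0.1306, M+2 0.3465, M+4 0.3450, M+6 0.1526, M+8 0.0253 → M+2 is the base peak.
P(M+2) = C(4,1) × 0.6011^3 × 0.3989^1 = 4 × 0.21719018 × 0.3989 = 0.346549 (base)
P(M+8) = C(4,4) × 0.6011^0 × 0.3989^4 = 1 × 1.0000 × 0.02531956 = 0.025320
Relative intensity = 0.025320 / 0.346549 × 100 = 7.31

7.31%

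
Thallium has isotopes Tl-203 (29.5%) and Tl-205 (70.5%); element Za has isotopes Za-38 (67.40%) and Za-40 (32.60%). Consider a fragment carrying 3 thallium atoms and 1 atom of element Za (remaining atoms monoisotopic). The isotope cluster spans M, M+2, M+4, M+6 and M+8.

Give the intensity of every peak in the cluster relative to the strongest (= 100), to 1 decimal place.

Thallium pattern (n=3): 0.02567237 : 0.18405787 : 0.43986713 : 0.35040263
Element Za pattern (n=1): 0.6740 : 0.3260
Convolve the two distributions (both contribute in 2-u steps):
  M: 0.02567237×0.6740 = 0.017303
  M+2: 0.02567237×0.3260 + 0.18405787×0.6740 = 0.132424
  M+4: 0.18405787×0.3260 + 0.43986713×0.6740 = 0.356473
  M+6: 0.43986713×0.3260 + 0.35040263×0.6740 = 0.379568
  M+8: 0.35040263×0.3260 = 0.114231
Scale to base peak (0.379568) = 100: 4.6 : 34.9 : 93.9 : 100.0 : 30.1

4.6 : 34.9 : 93.9 : 100.0 : 30.1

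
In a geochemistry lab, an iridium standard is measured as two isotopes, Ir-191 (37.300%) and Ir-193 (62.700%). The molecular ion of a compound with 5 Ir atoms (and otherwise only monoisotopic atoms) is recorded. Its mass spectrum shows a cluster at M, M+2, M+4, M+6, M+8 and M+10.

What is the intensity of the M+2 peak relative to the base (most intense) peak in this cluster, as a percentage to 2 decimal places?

Term probabilities: M 0.0072, M+2 0.0607, M+4 0.2040, M+6 0.3429, M+8 0.2882, M+10 0.0969. Base peak = M+6.
P(M+6) = C(5,3) × 0.37300^2 × 0.62700^3 = 10 × 0.139129 × 0.24649188 = 0.342942 (base)
P(M+2) = C(5,1) × 0.37300^4 × 0.62700^1 = 5 × 0.01935688 × 0.6270 = 0.060684
Relative intensity = 0.060684 / 0.342942 × 100 = 17.70

17.70%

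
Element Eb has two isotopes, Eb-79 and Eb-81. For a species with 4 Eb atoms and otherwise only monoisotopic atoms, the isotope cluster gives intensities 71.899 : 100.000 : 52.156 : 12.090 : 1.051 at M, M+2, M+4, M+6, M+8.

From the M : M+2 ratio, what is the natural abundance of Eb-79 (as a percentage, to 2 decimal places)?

Let p = fractional abundance of Eb-79. I(M+2)/I(M) = [C(4,1)·p^3·(1−p)] / p^4 = 4·(1−p)/p = 100.000/71.899 = 1.3908
(1−p)/p = 1.3908/4 = 0.3477  ⇒  p = 1/(1 + 0.3477) = 0.7420
Eb-79: 74.20%, Eb-81: 25.80%.

74.20%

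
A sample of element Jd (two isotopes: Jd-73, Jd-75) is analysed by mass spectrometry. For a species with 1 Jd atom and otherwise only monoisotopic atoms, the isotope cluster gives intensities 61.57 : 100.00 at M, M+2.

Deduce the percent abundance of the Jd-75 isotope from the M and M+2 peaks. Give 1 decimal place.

Let p = fractional abundance of Jd-73. I(M+2)/I(M) = [C(1,1)·p^0·(1−p)] / p^1 = 1·(1−p)/p = 100.00/61.57 = 1.6242
(1−p)/p = 1.6242/1 = 1.6242  ⇒  p = 1/(1 + 1.6242) = 0.3811
Jd-73: 38.1%, Jd-75: 61.9%.

61.9%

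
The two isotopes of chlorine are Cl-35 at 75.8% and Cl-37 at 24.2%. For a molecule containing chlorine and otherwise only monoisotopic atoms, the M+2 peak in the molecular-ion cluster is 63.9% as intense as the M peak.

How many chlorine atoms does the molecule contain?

2

With n Cl atoms, P(M+2)/P(M) = C(n,1)·p^(n−1)q / p^n = n·q/p = n · 0.242/0.758.
n = 0.639 × 0.758/0.242 = 2.00 ≈ 2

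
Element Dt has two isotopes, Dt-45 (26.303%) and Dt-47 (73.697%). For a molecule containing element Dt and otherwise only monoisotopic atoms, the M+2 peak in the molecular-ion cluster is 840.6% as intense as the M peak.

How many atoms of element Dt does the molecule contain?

3

For n independent Dt atoms, I(M+2)/I(M) = n · (abundance Dt-47) / (abundance Dt-45) = n · 0.73697/0.26303.
n = 8.406 × 0.26303/0.73697 = 3.00 ≈ 3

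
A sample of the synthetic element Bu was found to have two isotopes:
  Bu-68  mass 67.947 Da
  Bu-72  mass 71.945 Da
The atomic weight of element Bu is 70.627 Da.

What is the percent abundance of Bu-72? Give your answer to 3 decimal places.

67.034%

With x = fraction of Bu-68 (so Bu-72 is 1 − x):
67.947·x + 71.945·(1 − x) = 70.627
(67.947 − 71.945)·x = 70.627 − 71.945
x = -1.318 / -3.998 = 0.32966 → 32.966% Bu-68, 67.034% Bu-72.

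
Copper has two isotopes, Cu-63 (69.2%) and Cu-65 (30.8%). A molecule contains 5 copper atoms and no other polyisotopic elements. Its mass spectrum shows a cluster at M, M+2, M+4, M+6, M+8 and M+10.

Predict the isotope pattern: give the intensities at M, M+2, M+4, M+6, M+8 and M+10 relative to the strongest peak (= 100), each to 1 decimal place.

Expanding (0.692 + 0.308)^5:
P(M) = 0.692^5 = 0.158683
P(M+2) = 5 × 0.692^4 × 0.308^1 = 0.353139
P(M+4) = 10 × 0.692^3 × 0.308^2 = 0.314355
P(M+6) = 10 × 0.692^2 × 0.308^3 = 0.139915
P(M+8) = 5 × 0.692^1 × 0.308^4 = 0.031137
P(M+10) = 0.308^5 = 0.002772
The M+2 peak is largest (0.353139); scaling to 100 gives 44.9 : 100.0 : 89.0 : 39.6 : 8.8 : 0.8.

44.9 : 100.0 : 89.0 : 39.6 : 8.8 : 0.8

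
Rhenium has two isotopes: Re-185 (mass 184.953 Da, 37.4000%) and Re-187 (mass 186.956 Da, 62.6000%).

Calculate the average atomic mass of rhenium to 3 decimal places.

186.207 Da

Ar = Σ fᵢ·mᵢ = 0.374000 × 184.953 + 0.626000 × 186.956
= 69.1724 + 117.0345 = 186.2069 Da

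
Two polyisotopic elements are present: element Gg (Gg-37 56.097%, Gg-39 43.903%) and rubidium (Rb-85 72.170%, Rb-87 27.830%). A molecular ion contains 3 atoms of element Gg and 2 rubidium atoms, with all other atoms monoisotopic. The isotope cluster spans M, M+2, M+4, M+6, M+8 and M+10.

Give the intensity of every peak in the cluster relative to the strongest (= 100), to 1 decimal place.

26.3 : 82.1 : 100.0 : 59.1 : 16.9 : 1.9

Element Gg pattern (n=3): 0.17653016 : 0.41447155 : 0.32437643 : 0.08462187
Rubidium pattern (n=2): 0.52085089 : 0.40169822 : 0.07745089
Convolve the two distributions (both contribute in 2-u steps):
  M: 0.17653016×0.52085089 = 0.091946
  M+2: 0.17653016×0.40169822 + 0.41447155×0.52085089 = 0.286790
  M+4: 0.17653016×0.07745089 + 0.41447155×0.40169822 + 0.32437643×0.52085089 = 0.349117
  M+6: 0.41447155×0.07745089 + 0.32437643×0.40169822 + 0.08462187×0.52085089 = 0.206478
  M+8: 0.32437643×0.07745089 + 0.08462187×0.40169822 = 0.059116
  M+10: 0.08462187×0.07745089 = 0.006554
Scale to base peak (0.349117) = 100: 26.3 : 82.1 : 100.0 : 59.1 : 16.9 : 1.9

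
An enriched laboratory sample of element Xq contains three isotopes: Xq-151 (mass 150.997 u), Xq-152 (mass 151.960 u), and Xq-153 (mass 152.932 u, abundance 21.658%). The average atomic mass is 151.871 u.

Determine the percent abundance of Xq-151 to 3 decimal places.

The remaining 78.342% is split between Xq-151 (fraction x) and Xq-152 (fraction 0.78342 − x).
Substituting: 150.997x + 151.960(0.78342 − x) = 118.74898744
(150.997 − 151.960)x = -0.29951576  ⇒  x = 0.31102, y = 0.47240
Xq-151: 31.102%, Xq-152: 47.240%.

31.102%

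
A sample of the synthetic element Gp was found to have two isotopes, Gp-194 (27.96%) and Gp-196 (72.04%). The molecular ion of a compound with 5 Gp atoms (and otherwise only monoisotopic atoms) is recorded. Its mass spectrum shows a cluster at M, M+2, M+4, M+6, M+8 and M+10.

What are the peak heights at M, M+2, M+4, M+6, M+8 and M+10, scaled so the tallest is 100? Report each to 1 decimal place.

0.5 : 5.8 : 30.1 : 77.6 : 100.0 : 51.5

Expanding (0.2796 + 0.7204)^5:
P(M) = 0.2796^5 = 0.001709
P(M+2) = 5 × 0.2796^4 × 0.7204^1 = 0.022014
P(M+4) = 10 × 0.2796^3 × 0.7204^2 = 0.113438
P(M+6) = 10 × 0.2796^2 × 0.7204^3 = 0.292278
P(M+8) = 5 × 0.2796^1 × 0.7204^4 = 0.376532
P(M+10) = 0.7204^5 = 0.194030
The M+8 peak is largest (0.376532); scaling to 100 gives 0.5 : 5.8 : 30.1 : 77.6 : 100.0 : 51.5.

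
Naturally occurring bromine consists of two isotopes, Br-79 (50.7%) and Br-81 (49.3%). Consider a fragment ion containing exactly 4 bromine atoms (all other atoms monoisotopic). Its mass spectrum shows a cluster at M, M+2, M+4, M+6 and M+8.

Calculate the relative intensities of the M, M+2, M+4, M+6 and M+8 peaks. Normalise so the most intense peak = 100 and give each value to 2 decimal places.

Each Br atom is independently Br-79 (p = 0.507) or Br-81 (q = 0.493); the cluster is the binomial expansion (p + q)^4.
P(M) = 0.507^4 = 0.066074
P(M+2) = 4 × 0.507^3 × 0.493^1 = 0.256999
P(M+4) = 6 × 0.507^2 × 0.493^2 = 0.374853
P(M+6) = 4 × 0.507^1 × 0.493^3 = 0.243001
P(M+8) = 0.493^4 = 0.059073
The M+4 peak is largest (0.374853); scaling to 100 gives 17.63 : 68.56 : 100.00 : 64.83 : 15.76.

17.63 : 68.56 : 100.00 : 64.83 : 15.76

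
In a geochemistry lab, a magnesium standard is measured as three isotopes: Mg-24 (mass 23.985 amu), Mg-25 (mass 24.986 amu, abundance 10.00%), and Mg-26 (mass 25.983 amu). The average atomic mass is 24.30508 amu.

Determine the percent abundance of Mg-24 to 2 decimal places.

78.99%

The remaining 90.00% is split between Mg-24 (fraction x) and Mg-26 (fraction 0.9000 − x).
Substituting: 23.985x + 25.983(0.9000 − x) = 21.80648
(23.985 − 25.983)x = -1.57822  ⇒  x = 0.78990, y = 0.11010
Mg-24: 78.99%, Mg-26: 11.01%.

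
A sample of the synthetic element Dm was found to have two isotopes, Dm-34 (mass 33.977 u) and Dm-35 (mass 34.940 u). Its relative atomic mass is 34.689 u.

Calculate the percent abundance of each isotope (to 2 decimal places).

Dm-34: 26.06%, Dm-35: 73.94%

Writing the weighted mean with unknown fraction x of Dm-34:
33.977·x + 34.940·(1 − x) = 34.689
(33.977 − 34.940)·x = 34.689 − 34.940
x = -0.251 / -0.963 = 0.26064 → 26.06% Dm-34, 73.94% Dm-35.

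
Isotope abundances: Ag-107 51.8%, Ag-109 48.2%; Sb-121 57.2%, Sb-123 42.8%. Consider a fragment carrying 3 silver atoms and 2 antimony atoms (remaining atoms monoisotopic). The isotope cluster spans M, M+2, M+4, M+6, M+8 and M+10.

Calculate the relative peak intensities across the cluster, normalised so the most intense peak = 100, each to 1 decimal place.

13.6 : 58.5 : 100.0 : 85.3 : 36.3 : 6.1

Silver pattern (n=3): 0.13899183 : 0.3879965 : 0.3610315 : 0.11198017
Antimony pattern (n=2): 0.327184 : 0.489632 : 0.183184
Convolve the two distributions (both contribute in 2-u steps):
  M: 0.13899183×0.327184 = 0.045476
  M+2: 0.13899183×0.489632 + 0.3879965×0.327184 = 0.195001
  M+4: 0.13899183×0.183184 + 0.3879965×0.489632 + 0.3610315×0.327184 = 0.333560
  M+6: 0.3879965×0.183184 + 0.3610315×0.489632 + 0.11198017×0.327184 = 0.284485
  M+8: 0.3610315×0.183184 + 0.11198017×0.489632 = 0.120964
  M+10: 0.11198017×0.183184 = 0.020513
Scale to base peak (0.333560) = 100: 13.6 : 58.5 : 100.0 : 85.3 : 36.3 : 6.1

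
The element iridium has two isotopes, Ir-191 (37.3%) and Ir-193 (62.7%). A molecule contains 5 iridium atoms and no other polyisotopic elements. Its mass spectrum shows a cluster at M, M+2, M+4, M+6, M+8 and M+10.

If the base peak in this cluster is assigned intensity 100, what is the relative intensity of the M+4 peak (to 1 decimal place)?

Binomial terms of (0.373 + 0.627)^5: M 0.0072, M+2 0.0607, M+4 0.2040, M+6 0.3429, M+8 0.2882, M+10 0.0969 → M+6 is the base peak.
P(M+6) = C(5,3) × 0.373^2 × 0.627^3 = 10 × 0.139129 × 0.24649188 = 0.342942 (base)
P(M+4) = C(5,2) × 0.373^3 × 0.627^2 = 10 × 0.05189512 × 0.393129 = 0.204015
Relative intensity = 0.204015 / 0.342942 × 100 = 59.5

59.5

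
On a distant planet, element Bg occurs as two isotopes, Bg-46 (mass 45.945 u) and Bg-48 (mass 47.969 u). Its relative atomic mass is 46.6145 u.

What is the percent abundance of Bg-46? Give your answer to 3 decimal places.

66.922%

Writing the weighted mean with unknown fraction x of Bg-46:
45.945·x + 47.969·(1 − x) = 46.6145
(45.945 − 47.969)·x = 46.6145 − 47.969
x = -1.3545 / -2.024 = 0.66922 → 66.922% Bg-46, 33.078% Bg-48.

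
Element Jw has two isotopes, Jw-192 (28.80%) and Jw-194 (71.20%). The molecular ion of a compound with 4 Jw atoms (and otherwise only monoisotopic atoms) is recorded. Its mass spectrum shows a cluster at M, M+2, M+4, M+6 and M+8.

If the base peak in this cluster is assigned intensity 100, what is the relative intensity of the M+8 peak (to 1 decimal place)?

61.8

Binomial terms of (0.2880 + 0.7120)^4: M 0.0069, M+2 0.0680, M+4 0.2523, M+6 0.4158, M+8 0.2570 → M+6 is the base peak.
P(M+6) = C(4,3) × 0.2880^1 × 0.7120^3 = 4 × 0.2880 × 0.36094413 = 0.415808 (base)
P(M+8) = C(4,4) × 0.2880^0 × 0.7120^4 = 1 × 1.0000 × 0.25699222 = 0.256992
Relative intensity = 0.256992 / 0.415808 × 100 = 61.8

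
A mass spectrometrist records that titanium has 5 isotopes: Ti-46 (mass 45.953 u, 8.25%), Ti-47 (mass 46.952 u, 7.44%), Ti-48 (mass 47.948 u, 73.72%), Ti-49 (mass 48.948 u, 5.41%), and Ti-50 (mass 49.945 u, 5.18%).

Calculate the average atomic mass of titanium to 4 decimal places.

The abundance-weighted mean is 0.0825 × 45.953 + 0.0744 × 46.952 + 0.7372 × 47.948 + 0.0541 × 48.948 + 0.0518 × 49.945
= 3.79112 + 3.49323 + 35.34727 + 2.64809 + 2.58715 = 47.86686 u

47.8669 u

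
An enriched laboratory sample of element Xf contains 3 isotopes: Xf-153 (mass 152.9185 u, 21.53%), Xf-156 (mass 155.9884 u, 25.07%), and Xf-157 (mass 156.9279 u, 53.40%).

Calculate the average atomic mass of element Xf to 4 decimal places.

155.8291 u

The abundance-weighted mean is 0.2153 × 152.9185 + 0.2507 × 155.9884 + 0.5340 × 156.9279
= 32.92335 + 39.10629 + 83.79950 = 155.82914 u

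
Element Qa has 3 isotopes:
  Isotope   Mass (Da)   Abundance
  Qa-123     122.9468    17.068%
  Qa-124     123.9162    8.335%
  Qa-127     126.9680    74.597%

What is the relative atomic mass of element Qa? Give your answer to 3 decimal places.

126.027 Da

The abundance-weighted mean is 0.17068 × 122.9468 + 0.08335 × 123.9162 + 0.74597 × 126.9680
= 20.98456 + 10.32842 + 94.71432 = 126.02730 Da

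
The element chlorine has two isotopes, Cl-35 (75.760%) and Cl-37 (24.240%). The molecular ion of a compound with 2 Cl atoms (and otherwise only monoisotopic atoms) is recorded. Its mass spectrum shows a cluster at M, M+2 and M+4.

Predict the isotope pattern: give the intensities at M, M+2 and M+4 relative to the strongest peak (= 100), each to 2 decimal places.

100.00 : 63.99 : 10.24

Expanding (0.75760 + 0.24240)^2:
P(M) = 0.75760^2 = 0.573958
P(M+2) = 2 × 0.75760^1 × 0.24240^1 = 0.367284
P(M+4) = 0.24240^2 = 0.058758
The M peak is largest (0.573958); scaling to 100 gives 100.00 : 63.99 : 10.24.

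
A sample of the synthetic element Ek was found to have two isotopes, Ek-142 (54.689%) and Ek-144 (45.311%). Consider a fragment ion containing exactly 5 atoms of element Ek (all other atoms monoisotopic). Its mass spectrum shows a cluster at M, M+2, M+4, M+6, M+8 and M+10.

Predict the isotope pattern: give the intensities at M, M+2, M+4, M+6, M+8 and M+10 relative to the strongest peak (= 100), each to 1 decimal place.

Each Ek atom is independently Ek-142 (p = 0.54689) or Ek-144 (q = 0.45311); the cluster is the binomial expansion (p + q)^5.
P(M) = 0.54689^5 = 0.048922
P(M+2) = 5 × 0.54689^4 × 0.45311^1 = 0.202663
P(M+4) = 10 × 0.54689^3 × 0.45311^2 = 0.335821
P(M+6) = 10 × 0.54689^2 × 0.45311^3 = 0.278234
P(M+8) = 5 × 0.54689^1 × 0.45311^4 = 0.115262
P(M+10) = 0.45311^5 = 0.019099
The M+4 peak is largest (0.335821); scaling to 100 gives 14.6 : 60.3 : 100.0 : 82.9 : 34.3 : 5.7.

14.6 : 60.3 : 100.0 : 82.9 : 34.3 : 5.7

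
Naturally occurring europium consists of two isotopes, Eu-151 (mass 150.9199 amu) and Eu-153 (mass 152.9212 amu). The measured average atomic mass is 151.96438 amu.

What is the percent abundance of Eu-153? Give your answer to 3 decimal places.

Let x be the fractional abundance of Eu-151; then Eu-153 has abundance 1 − x.
150.9199·x + 152.9212·(1 − x) = 151.96438
(150.9199 − 152.9212)·x = 151.96438 − 152.9212
x = -0.95682 / -2.0013 = 0.47810 → 47.810% Eu-151, 52.190% Eu-153.

52.190%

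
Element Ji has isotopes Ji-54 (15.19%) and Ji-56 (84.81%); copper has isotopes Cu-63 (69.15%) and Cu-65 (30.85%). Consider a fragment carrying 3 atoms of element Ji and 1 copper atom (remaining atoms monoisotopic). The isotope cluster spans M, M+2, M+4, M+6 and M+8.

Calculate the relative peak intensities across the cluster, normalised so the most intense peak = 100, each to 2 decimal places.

0.46 : 7.97 : 46.81 : 100.00 : 35.99

Element Ji pattern (n=3): 0.00350488 : 0.05870619 : 0.32777298 : 0.61001595
Copper pattern (n=1): 0.6915 : 0.3085
Convolve the two distributions (both contribute in 2-u steps):
  M: 0.00350488×0.6915 = 0.002424
  M+2: 0.00350488×0.3085 + 0.05870619×0.6915 = 0.041677
  M+4: 0.05870619×0.3085 + 0.32777298×0.6915 = 0.244766
  M+6: 0.32777298×0.3085 + 0.61001595×0.6915 = 0.522944
  M+8: 0.61001595×0.3085 = 0.188190
Scale to base peak (0.522944) = 100: 0.46 : 7.97 : 46.81 : 100.00 : 35.99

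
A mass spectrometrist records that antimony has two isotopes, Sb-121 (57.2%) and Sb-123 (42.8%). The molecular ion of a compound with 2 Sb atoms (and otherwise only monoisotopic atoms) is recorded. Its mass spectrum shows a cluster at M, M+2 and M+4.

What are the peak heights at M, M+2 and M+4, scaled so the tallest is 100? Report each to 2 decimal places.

Each Sb atom is independently Sb-121 (p = 0.572) or Sb-123 (q = 0.428); the cluster is the binomial expansion (p + q)^2.
P(M) = 0.572^2 = 0.327184
P(M+2) = 2 × 0.572^1 × 0.428^1 = 0.489632
P(M+4) = 0.428^2 = 0.183184
The M+2 peak is largest (0.489632); scaling to 100 gives 66.82 : 100.00 : 37.41.

66.82 : 100.00 : 37.41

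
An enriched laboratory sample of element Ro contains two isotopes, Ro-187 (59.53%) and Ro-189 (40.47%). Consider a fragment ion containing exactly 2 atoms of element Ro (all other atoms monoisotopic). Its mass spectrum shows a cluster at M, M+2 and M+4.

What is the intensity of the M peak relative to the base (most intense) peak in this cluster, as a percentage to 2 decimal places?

(0.5953 + 0.4047)^2 gives M 0.3544, M+2 0.4818, M+4 0.1638; the largest is M+2.
P(M+2) = C(2,1) × 0.5953^1 × 0.4047^1 = 2 × 0.5953 × 0.4047 = 0.481836 (base)
P(M) = C(2,0) × 0.5953^2 × 0.4047^0 = 1 × 0.35438209 × 1.0000 = 0.354382
Relative intensity = 0.354382 / 0.481836 × 100 = 73.55

73.55%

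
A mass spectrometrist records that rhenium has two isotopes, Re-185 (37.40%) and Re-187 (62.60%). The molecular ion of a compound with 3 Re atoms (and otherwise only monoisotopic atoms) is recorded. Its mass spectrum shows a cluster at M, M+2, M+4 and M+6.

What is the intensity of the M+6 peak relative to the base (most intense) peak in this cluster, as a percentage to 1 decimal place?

Binomial terms of (0.3740 + 0.6260)^3: M 0.0523, M+2 0.2627, M+4 0.4397, M+6 0.2453 → M+4 is the base peak.
P(M+4) = C(3,2) × 0.3740^1 × 0.6260^2 = 3 × 0.3740 × 0.391876 = 0.439685 (base)
P(M+6) = C(3,3) × 0.3740^0 × 0.6260^3 = 1 × 1.0000 × 0.24531438 = 0.245314
Relative intensity = 0.245314 / 0.439685 × 100 = 55.8

55.8%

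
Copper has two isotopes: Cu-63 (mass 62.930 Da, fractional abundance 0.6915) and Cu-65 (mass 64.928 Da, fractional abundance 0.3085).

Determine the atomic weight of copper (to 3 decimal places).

63.546 Da

Average mass = Σ (abundance × isotope mass) = 0.6915 × 62.930 + 0.3085 × 64.928
= 43.5161 + 20.0303 = 63.5464 Da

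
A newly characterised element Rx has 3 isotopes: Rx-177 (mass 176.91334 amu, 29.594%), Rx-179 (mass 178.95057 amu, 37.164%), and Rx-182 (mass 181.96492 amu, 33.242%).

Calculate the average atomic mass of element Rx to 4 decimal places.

The abundance-weighted mean is 0.29594 × 176.91334 + 0.37164 × 178.95057 + 0.33242 × 181.96492
= 52.355734 + 66.505190 + 60.488779 = 179.349703 amu

179.3497 amu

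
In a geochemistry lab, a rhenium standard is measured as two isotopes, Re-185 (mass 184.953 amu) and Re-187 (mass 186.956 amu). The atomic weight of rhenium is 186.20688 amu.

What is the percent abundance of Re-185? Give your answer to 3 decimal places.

37.400%

Let x be the fractional abundance of Re-185; then Re-187 has abundance 1 − x.
184.953·x + 186.956·(1 − x) = 186.20688
(184.953 − 186.956)·x = 186.20688 − 186.956
x = -0.74912 / -2.003 = 0.37400 → 37.400% Re-185, 62.600% Re-187.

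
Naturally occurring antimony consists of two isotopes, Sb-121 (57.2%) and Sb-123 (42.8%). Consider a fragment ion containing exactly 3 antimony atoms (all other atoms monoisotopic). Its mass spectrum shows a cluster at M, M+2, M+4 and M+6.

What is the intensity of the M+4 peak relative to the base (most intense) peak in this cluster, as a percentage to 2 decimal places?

Term probabilities: M 0.1871, M+2 0.4201, M+4 0.3143, M+6 0.0784. Base peak = M+2.
P(M+2) = C(3,1) × 0.572^2 × 0.428^1 = 3 × 0.327184 × 0.4280 = 0.420104 (base)
P(M+4) = C(3,2) × 0.572^1 × 0.428^2 = 3 × 0.5720 × 0.183184 = 0.314344
Relative intensity = 0.314344 / 0.420104 × 100 = 74.83

74.83%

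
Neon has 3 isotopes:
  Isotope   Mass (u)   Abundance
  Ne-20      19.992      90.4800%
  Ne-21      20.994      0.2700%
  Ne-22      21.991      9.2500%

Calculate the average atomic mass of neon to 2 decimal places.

Weight each isotope mass by its fractional abundance: 0.904800 × 19.992 + 0.002700 × 20.994 + 0.092500 × 21.991
= 18.0888 + 0.0567 + 2.0342 = 20.1797 u

20.18 u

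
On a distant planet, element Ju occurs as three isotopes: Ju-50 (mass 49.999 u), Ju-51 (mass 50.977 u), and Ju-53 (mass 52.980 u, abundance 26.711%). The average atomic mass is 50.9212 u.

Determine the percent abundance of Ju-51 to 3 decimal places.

12.878%

The remaining 73.289% is split between Ju-50 (fraction x) and Ju-51 (fraction 0.73289 − x).
Substituting: 49.999x + 50.977(0.73289 − x) = 36.7697122
(49.999 − 50.977)x = -0.59082133  ⇒  x = 0.60411, y = 0.12878
Ju-50: 60.411%, Ju-51: 12.878%.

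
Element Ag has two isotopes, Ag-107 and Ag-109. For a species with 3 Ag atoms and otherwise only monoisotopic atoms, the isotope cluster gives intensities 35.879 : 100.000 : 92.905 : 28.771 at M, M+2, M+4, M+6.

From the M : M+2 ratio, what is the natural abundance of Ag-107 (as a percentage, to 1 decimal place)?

Let p = fractional abundance of Ag-107. I(M+2)/I(M) = [C(3,1)·p^2·(1−p)] / p^3 = 3·(1−p)/p = 100.000/35.879 = 2.7871
(1−p)/p = 2.7871/3 = 0.9290  ⇒  p = 1/(1 + 0.9290) = 0.5184
Ag-107: 51.8%, Ag-109: 48.2%.

51.8%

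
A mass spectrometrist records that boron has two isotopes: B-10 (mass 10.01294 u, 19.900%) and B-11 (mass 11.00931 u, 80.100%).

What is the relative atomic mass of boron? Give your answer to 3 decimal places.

Average mass = Σ (abundance × isotope mass) = 0.19900 × 10.01294 + 0.80100 × 11.00931
= 1.992575 + 8.818457 = 10.811032 u

10.811 u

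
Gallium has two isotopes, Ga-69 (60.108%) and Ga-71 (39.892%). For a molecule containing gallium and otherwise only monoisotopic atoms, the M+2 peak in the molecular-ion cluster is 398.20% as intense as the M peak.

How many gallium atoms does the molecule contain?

For n independent Ga atoms, I(M+2)/I(M) = n · (abundance Ga-71) / (abundance Ga-69) = n · 0.39892/0.60108.
n = 3.9820 × 0.60108/0.39892 = 6.00 ≈ 6

6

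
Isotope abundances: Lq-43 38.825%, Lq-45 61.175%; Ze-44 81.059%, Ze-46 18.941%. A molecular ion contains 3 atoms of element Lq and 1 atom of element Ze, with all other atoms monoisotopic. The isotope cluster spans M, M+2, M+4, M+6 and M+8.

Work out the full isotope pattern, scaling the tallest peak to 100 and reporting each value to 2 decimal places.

Element Lq pattern (n=3): 0.05852405 : 0.27664203 : 0.43589378 : 0.22894013
Element Ze pattern (n=1): 0.81059 : 0.18941
Convolve the two distributions (both contribute in 2-u steps):
  M: 0.05852405×0.81059 = 0.047439
  M+2: 0.05852405×0.18941 + 0.27664203×0.81059 = 0.235328
  M+4: 0.27664203×0.18941 + 0.43589378×0.81059 = 0.405730
  M+6: 0.43589378×0.18941 + 0.22894013×0.81059 = 0.268139
  M+8: 0.22894013×0.18941 = 0.043364
Scale to base peak (0.405730) = 100: 11.69 : 58.00 : 100.00 : 66.09 : 10.69

11.69 : 58.00 : 100.00 : 66.09 : 10.69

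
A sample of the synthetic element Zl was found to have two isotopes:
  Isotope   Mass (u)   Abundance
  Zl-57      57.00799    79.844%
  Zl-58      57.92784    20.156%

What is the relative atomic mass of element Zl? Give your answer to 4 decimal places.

57.1934 u

The abundance-weighted mean is 0.79844 × 57.00799 + 0.20156 × 57.92784
= 45.517460 + 11.675935 = 57.193395 u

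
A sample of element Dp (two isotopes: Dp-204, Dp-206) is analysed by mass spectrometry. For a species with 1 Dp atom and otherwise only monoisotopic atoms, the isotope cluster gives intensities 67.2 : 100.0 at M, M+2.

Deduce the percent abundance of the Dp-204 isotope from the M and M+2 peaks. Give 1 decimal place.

Let p = fractional abundance of Dp-204. I(M+2)/I(M) = [C(1,1)·p^0·(1−p)] / p^1 = 1·(1−p)/p = 100.0/67.2 = 1.4881
(1−p)/p = 1.4881/1 = 1.4881  ⇒  p = 1/(1 + 1.4881) = 0.4019
Dp-204: 40.2%, Dp-206: 59.8%.

40.2%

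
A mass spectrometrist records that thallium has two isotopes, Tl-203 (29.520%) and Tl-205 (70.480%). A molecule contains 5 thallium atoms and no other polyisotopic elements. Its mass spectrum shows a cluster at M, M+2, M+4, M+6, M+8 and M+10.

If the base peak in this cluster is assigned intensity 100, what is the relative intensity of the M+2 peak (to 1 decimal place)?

Term probabilities: M 0.0022, M+2 0.0268, M+4 0.1278, M+6 0.3051, M+8 0.3642, M+10 0.1739. Base peak = M+8.
P(M+8) = C(5,4) × 0.29520^1 × 0.70480^4 = 5 × 0.2952 × 0.24675365 = 0.364208 (base)
P(M+2) = C(5,1) × 0.29520^4 × 0.70480^1 = 5 × 0.00759391 × 0.7048 = 0.026761
Relative intensity = 0.026761 / 0.364208 × 100 = 7.3

7.3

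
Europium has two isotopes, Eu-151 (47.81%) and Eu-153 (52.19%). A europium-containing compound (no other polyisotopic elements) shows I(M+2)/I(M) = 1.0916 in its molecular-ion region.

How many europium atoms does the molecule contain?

1

With n Eu atoms, P(M+2)/P(M) = C(n,1)·p^(n−1)q / p^n = n·q/p = n · 0.5219/0.4781.
n = 1.0916 × 0.4781/0.5219 = 1.00 ≈ 1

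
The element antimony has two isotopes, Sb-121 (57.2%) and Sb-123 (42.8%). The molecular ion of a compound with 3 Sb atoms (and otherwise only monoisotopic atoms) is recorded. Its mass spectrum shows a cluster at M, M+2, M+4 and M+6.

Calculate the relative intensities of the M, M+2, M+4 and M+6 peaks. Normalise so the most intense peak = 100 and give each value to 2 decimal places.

Expanding (0.572 + 0.428)^3:
P(M) = 0.572^3 = 0.187149
P(M+2) = 3 × 0.572^2 × 0.428^1 = 0.420104
P(M+4) = 3 × 0.572^1 × 0.428^2 = 0.314344
P(M+6) = 0.428^3 = 0.078403
The M+2 peak is largest (0.420104); scaling to 100 gives 44.55 : 100.00 : 74.83 : 18.66.

44.55 : 100.00 : 74.83 : 18.66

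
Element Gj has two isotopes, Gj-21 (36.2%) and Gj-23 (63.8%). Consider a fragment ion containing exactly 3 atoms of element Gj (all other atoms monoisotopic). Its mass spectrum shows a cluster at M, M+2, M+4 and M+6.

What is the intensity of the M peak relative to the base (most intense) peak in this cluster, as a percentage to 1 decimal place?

10.7%

(0.362 + 0.638)^3 gives M 0.0474, M+2 0.2508, M+4 0.4420, M+6 0.2597; the largest is M+4.
P(M+4) = C(3,2) × 0.362^1 × 0.638^2 = 3 × 0.3620 × 0.407044 = 0.442050 (base)
P(M) = C(3,0) × 0.362^3 × 0.638^0 = 1 × 0.04743793 × 1.0000 = 0.047438
Relative intensity = 0.047438 / 0.442050 × 100 = 10.7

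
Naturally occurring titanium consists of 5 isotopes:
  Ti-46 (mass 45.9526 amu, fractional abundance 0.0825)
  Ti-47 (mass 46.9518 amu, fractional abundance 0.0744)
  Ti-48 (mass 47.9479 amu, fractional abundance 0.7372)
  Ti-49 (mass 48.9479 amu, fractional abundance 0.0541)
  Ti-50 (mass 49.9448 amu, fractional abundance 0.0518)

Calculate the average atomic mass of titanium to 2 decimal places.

Weight each isotope mass by its fractional abundance: 0.0825 × 45.9526 + 0.0744 × 46.9518 + 0.7372 × 47.9479 + 0.0541 × 48.9479 + 0.0518 × 49.9448
= 3.79109 + 3.49321 + 35.34719 + 2.64808 + 2.58714 = 47.86671 amu

47.87 amu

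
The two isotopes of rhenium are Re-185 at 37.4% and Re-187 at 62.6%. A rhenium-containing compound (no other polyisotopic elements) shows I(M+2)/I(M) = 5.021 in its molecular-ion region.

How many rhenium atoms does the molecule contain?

For n independent Re atoms, I(M+2)/I(M) = n · (abundance Re-187) / (abundance Re-185) = n · 0.626/0.374.
n = 5.021 × 0.374/0.626 = 3.00 ≈ 3

3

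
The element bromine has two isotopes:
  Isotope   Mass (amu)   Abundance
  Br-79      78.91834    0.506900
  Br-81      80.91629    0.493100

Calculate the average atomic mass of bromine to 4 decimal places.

79.9035 amu

Weight each isotope mass by its fractional abundance: 0.506900 × 78.91834 + 0.493100 × 80.91629
= 40.003707 + 39.899823 = 79.903530 amu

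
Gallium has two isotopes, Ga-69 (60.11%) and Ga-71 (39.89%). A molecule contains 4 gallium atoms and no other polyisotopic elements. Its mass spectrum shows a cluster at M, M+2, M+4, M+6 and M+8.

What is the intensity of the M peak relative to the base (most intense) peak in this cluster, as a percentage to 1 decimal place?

(0.6011 + 0.3989)^4 gives M 0.1306, M+2 0.3465, M+4 0.3450, M+6 0.1526, M+8 0.0253; the largest is M+2.
P(M+2) = C(4,1) × 0.6011^3 × 0.3989^1 = 4 × 0.21719018 × 0.3989 = 0.346549 (base)
P(M) = C(4,0) × 0.6011^4 × 0.3989^0 = 1 × 0.13055302 × 1.0000 = 0.130553
Relative intensity = 0.130553 / 0.346549 × 100 = 37.7

37.7%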